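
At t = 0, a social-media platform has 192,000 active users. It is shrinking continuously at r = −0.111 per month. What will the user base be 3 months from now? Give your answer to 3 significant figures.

P(3) = 192000 · e^(-0.111·3) = 192000 · e^(-0.333)
= 192000 · 0.71677 ≈ 137619.88

≈ 138,000 active users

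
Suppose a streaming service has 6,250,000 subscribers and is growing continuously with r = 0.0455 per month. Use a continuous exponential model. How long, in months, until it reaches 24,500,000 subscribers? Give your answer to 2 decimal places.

24500000 = 6250000 · e^(0.0455·t)
t = ln(24500000/6250000) / 0.0455 = ln(3.92) / 0.0455 = 1.36609 / 0.0455

t ≈ 30.02 months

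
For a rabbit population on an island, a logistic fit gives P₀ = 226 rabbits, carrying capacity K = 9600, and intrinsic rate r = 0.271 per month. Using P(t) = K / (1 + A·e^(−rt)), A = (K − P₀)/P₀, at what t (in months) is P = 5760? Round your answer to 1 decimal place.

A = (9600 − 226)/226 = 41.47788
5760 = 9600/(1 + 41.47788·e^(−0.271t)) → 1 + 41.47788·e^(−0.271t) = 1.66667
e^(−0.271t) = 0.016073 → t = ln(62.21681)/0.271 = 4.13063/0.271

t ≈ 15.2 months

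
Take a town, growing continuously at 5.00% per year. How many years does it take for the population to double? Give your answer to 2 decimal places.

doubling time ≈ 13.86 years

doubling time = ln(2) / |r| = 0.69315 / 0.05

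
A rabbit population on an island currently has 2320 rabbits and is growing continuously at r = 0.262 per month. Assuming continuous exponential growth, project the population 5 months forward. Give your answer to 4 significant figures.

P(5) = 2320 · e^(0.262·5) = 2320 · e^(1.31)
= 2320 · 3.70617 ≈ 8598.32

≈ 8,598 rabbits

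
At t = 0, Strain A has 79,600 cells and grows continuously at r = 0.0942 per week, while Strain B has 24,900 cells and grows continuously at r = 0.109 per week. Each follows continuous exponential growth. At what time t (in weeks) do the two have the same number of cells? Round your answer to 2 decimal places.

79600·e^(0.0942t) = 24900·e^(0.109t)
79600/24900 = e^((0.109 − 0.0942)t) → ln(3.19679) = 0.0148·t
t = 1.16215 / 0.0148

t ≈ 78.52 weeks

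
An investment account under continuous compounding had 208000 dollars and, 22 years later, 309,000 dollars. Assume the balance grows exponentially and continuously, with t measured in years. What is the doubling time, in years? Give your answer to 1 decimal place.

doubling time ≈ 38.5 years

r = ln(309000/208000) / 22 = ln(1.48558) / 22 ≈ 0.017991 per year
doubling time = ln 2 / |r| = 0.69315 / 0.017991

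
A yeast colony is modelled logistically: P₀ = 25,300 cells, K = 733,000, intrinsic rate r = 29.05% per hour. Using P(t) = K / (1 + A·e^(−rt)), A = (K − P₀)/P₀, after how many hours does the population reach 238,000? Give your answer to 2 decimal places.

t ≈ 8.95 hours

A = (733000 − 25300)/25300 = 27.97233
238000 = 733000/(1 + 27.97233·e^(−0.2905t)) → 1 + 27.97233·e^(−0.2905t) = 3.07983
e^(−0.2905t) = 0.074353 → t = ln(13.44932)/0.2905 = 2.59893/0.2905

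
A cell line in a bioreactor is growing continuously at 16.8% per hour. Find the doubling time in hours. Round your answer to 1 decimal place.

doubling time = ln(2) / |r| = 0.69315 / 0.168

doubling time ≈ 4.1 hours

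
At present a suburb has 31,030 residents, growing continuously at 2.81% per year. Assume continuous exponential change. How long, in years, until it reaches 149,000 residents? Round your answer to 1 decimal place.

t ≈ 55.8 years

149000 = 31030 · e^(0.0281·t)
t = ln(149000/31030) / 0.0281 = ln(4.8018) / 0.0281 = 1.56899 / 0.0281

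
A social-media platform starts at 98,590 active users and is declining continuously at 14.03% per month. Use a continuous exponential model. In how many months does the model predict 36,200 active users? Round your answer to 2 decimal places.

t ≈ 7.14 months

36200 = 98590 · e^(-0.1403·t)
t = ln(36200/98590) / -0.1403 = ln(0.36718) / -0.1403 = -1.00191 / -0.1403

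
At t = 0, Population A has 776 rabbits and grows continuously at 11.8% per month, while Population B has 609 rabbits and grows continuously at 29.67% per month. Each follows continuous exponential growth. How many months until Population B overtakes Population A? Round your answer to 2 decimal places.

776·e^(0.118t) = 609·e^(0.2967t)
776/609 = e^((0.2967 − 0.118)t) → ln(1.27422) = 0.1787·t
t = 0.24233 / 0.1787

t ≈ 1.36 months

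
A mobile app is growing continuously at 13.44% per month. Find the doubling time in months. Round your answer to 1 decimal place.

doubling time = ln(2) / |r| = 0.69315 / 0.1344

doubling time ≈ 5.2 months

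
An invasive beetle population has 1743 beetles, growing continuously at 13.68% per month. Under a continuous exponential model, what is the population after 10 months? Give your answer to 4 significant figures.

P(10) = 1743 · e^(0.1368·10) = 1743 · e^(1.368)
= 1743 · 3.92749 ≈ 6845.61

≈ 6,846 beetles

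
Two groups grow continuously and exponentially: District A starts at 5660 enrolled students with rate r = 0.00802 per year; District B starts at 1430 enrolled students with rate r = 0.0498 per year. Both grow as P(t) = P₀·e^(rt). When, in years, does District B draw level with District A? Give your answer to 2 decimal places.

5660·e^(0.00802t) = 1430·e^(0.0498t)
5660/1430 = e^((0.0498 − 0.00802)t) → ln(3.95804) = 0.04178·t
t = 1.37575 / 0.04178

t ≈ 32.93 years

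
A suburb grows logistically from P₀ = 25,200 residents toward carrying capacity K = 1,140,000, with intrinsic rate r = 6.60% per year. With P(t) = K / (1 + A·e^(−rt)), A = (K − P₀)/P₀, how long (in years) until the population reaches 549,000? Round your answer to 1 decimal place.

A = (1140000 − 25200)/25200 = 44.2381
549000 = 1140000/(1 + 44.2381·e^(−0.066t)) → 1 + 44.2381·e^(−0.066t) = 2.0765
e^(−0.066t) = 0.024334 → t = ln(41.09427)/0.066 = 3.71587/0.066

t ≈ 56.3 years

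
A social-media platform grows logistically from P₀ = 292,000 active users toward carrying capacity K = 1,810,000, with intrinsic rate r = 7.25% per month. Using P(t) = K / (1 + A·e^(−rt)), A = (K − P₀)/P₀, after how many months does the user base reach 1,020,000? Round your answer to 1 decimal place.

A = (1810000 − 292000)/292000 = 5.19863
1020000 = 1810000/(1 + 5.19863·e^(−0.0725t)) → 1 + 5.19863·e^(−0.0725t) = 1.77451
e^(−0.0725t) = 0.148983 → t = ln(6.71216)/0.0725 = 1.90392/0.0725

t ≈ 26.3 months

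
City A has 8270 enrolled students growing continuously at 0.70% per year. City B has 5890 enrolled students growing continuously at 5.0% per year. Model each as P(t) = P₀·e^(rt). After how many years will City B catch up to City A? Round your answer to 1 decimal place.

t ≈ 7.9 years

8270·e^(0.007t) = 5890·e^(0.05t)
8270/5890 = e^((0.05 − 0.007)t) → ln(1.40407) = 0.043·t
t = 0.33938 / 0.043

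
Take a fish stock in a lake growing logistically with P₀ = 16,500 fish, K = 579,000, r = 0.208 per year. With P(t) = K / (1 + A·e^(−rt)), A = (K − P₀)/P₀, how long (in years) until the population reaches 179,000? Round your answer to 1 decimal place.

t ≈ 13.1 years

A = (579000 − 16500)/16500 = 34.09091
179000 = 579000/(1 + 34.09091·e^(−0.208t)) → 1 + 34.09091·e^(−0.208t) = 3.23464
e^(−0.208t) = 0.065549 → t = ln(15.25568)/0.208 = 2.72495/0.208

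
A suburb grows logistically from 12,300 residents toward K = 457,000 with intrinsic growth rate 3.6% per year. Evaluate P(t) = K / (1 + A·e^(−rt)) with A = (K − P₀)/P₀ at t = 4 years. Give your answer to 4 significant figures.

≈ 14,150 residents

A = (457000 − 12300)/12300 = 36.15447
P(4) = 457000 / (1 + 36.15447·e^(−0.036·4)) = 457000 / (1 + 36.15447·0.865888)
= 457000 / 32.30571 ≈ 14146.1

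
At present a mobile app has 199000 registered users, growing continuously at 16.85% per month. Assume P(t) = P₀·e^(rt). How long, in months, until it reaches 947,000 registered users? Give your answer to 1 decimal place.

947000 = 199000 · e^(0.1685·t)
t = ln(947000/199000) / 0.1685 = ln(4.75879) / 0.1685 = 1.55999 / 0.1685

t ≈ 9.3 months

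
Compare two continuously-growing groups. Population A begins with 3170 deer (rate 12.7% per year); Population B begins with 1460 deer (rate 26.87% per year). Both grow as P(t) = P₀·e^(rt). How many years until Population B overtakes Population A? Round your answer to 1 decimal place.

3170·e^(0.127t) = 1460·e^(0.2687t)
3170/1460 = e^((0.2687 − 0.127)t) → ln(2.17123) = 0.1417·t
t = 0.7753 / 0.1417

t ≈ 5.5 years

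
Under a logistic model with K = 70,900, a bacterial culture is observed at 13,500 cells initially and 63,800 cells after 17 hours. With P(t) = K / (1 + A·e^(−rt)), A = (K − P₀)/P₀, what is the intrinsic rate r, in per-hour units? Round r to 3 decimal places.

r ≈ 0.214 per hour

A = (70900 − 13500)/13500 = 4.25185
63800 = 70900/(1 + 4.25185·e^(−r·17)) → e^(−17r) = (1.11129 − 1)/4.25185 = 0.026173
r = −ln(0.026173)/17 = 3.64301/17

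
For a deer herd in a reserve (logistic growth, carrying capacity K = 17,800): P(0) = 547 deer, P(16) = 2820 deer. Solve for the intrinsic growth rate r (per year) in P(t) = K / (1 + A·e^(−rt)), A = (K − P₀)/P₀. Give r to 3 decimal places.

A = (17800 − 547)/547 = 31.54113
2820 = 17800/(1 + 31.54113·e^(−r·16)) → e^(−16r) = (6.31206 − 1)/31.54113 = 0.168417
r = −ln(0.168417)/16 = 1.78131/16

r ≈ 0.111 per year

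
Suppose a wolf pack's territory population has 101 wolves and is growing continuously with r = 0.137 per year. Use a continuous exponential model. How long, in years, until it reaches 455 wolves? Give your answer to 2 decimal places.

t ≈ 10.99 years

455 = 101 · e^(0.137·t)
t = ln(455/101) / 0.137 = ln(4.50495) / 0.137 = 1.50518 / 0.137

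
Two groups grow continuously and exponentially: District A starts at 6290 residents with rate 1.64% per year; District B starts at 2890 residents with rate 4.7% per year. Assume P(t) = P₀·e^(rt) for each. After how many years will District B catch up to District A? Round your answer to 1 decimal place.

t ≈ 25.4 years

6290·e^(0.0164t) = 2890·e^(0.047t)
6290/2890 = e^((0.047 − 0.0164)t) → ln(2.17647) = 0.0306·t
t = 0.7777 / 0.0306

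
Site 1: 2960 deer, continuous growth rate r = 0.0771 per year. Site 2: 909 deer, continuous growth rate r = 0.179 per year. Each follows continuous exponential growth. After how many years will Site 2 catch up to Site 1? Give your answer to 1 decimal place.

t ≈ 11.6 years

2960·e^(0.0771t) = 909·e^(0.179t)
2960/909 = e^((0.179 − 0.0771)t) → ln(3.25633) = 0.1019·t
t = 1.1806 / 0.1019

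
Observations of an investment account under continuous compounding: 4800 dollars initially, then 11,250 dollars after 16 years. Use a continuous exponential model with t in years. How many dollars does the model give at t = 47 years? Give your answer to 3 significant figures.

r = ln(11250/4800) / 16 ≈ 0.053235 per year
P(47) = 4800 · e^(0.053235·47) = 4800 · 12.20715 ≈ 58594.34

≈ 58,600 dollars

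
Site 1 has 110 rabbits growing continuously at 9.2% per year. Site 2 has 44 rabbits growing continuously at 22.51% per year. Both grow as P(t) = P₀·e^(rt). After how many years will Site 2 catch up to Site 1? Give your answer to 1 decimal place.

t ≈ 6.9 years

110·e^(0.092t) = 44·e^(0.2251t)
110/44 = e^((0.2251 − 0.092)t) → ln(2.5) = 0.1331·t
t = 0.91629 / 0.1331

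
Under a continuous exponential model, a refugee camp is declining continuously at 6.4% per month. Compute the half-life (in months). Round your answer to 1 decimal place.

half-life = ln(2) / |r| = 0.69315 / 0.064

half-life ≈ 10.8 months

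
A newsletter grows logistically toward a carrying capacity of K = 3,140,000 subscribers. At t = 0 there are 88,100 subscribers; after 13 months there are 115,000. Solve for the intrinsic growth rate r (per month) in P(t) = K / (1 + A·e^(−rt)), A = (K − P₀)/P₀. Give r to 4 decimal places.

A = (3140000 − 88100)/88100 = 34.64132
115000 = 3140000/(1 + 34.64132·e^(−r·13)) → e^(−13r) = (27.30435 − 1)/34.64132 = 0.759335
r = −ln(0.759335)/13 = 0.27531/13

r ≈ 0.0212 per month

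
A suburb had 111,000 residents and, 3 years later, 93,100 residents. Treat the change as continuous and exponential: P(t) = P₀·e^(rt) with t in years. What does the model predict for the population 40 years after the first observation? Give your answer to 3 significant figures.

r = ln(93100/111000) / 3 ≈ -0.058619 per year
P(40) = 111000 · e^(-0.058619·40) = 111000 · 0.09587 ≈ 10641.73

≈ 10,600 residents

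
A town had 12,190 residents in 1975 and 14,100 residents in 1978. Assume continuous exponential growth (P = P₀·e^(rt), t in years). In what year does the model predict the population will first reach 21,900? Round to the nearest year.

year 1987

r = ln(14100/12190) / 3 = 0.14556/3 ≈ 0.04852 per year
t = ln(21900/12190) / r = 0.58587/0.04852 ≈ 12.07 years after 1975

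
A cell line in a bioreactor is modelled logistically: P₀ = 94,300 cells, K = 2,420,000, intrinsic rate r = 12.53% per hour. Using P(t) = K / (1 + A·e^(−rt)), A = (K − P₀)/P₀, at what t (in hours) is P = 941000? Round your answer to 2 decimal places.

t ≈ 21.97 hours

A = (2420000 − 94300)/94300 = 24.66278
941000 = 2420000/(1 + 24.66278·e^(−0.1253t)) → 1 + 24.66278·e^(−0.1253t) = 2.57173
e^(−0.1253t) = 0.063729 → t = ln(15.69146)/0.1253 = 2.75312/0.1253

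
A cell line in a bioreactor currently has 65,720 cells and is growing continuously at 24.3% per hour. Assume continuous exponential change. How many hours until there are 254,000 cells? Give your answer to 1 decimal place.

t ≈ 5.6 hours

254000 = 65720 · e^(0.243·t)
t = ln(254000/65720) / 0.243 = ln(3.86488) / 0.243 = 1.35193 / 0.243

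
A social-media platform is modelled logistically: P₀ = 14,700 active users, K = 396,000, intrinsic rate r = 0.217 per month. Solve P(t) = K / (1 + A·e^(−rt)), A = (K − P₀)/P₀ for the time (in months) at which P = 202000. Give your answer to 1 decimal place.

A = (396000 − 14700)/14700 = 25.93878
202000 = 396000/(1 + 25.93878·e^(−0.217t)) → 1 + 25.93878·e^(−0.217t) = 1.9604
e^(−0.217t) = 0.037025 → t = ln(27.00842)/0.217 = 3.29615/0.217

t ≈ 15.2 months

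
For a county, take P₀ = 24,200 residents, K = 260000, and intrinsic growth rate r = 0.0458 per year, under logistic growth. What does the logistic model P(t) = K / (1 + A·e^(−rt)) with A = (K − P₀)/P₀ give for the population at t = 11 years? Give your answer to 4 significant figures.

A = (260000 − 24200)/24200 = 9.7438
P(11) = 260000 / (1 + 9.7438·e^(−0.0458·11)) = 260000 / (1 + 9.7438·0.60423)
= 260000 / 6.8875 ≈ 37749.55

≈ 37,750 residents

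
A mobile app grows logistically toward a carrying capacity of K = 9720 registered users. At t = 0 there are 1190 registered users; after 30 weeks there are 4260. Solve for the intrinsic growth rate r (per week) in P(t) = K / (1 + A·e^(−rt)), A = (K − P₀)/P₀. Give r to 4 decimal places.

A = (9720 − 1190)/1190 = 7.16807
4260 = 9720/(1 + 7.16807·e^(−r·30)) → e^(−30r) = (2.28169 − 1)/7.16807 = 0.178806
r = −ln(0.178806)/30 = 1.72146/30

r ≈ 0.0574 per week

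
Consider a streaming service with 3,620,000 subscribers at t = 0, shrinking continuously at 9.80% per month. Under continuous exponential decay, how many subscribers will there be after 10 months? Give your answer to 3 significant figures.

≈ 1,360,000 subscribers

P(10) = 3620000 · e^(-0.098·10) = 3620000 · e^(-0.98)
= 3620000 · 0.37531 ≈ 1358626.18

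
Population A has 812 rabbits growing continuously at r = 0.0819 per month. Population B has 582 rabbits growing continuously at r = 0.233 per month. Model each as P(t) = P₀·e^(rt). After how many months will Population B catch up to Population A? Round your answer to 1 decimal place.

812·e^(0.0819t) = 582·e^(0.233t)
812/582 = e^((0.233 − 0.0819)t) → ln(1.39519) = 0.1511·t
t = 0.33303 / 0.1511

t ≈ 2.2 months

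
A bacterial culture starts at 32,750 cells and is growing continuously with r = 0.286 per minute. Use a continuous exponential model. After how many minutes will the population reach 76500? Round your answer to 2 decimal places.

t ≈ 2.97 minutes

76500 = 32750 · e^(0.286·t)
t = ln(76500/32750) / 0.286 = ln(2.33588) / 0.286 = 0.84839 / 0.286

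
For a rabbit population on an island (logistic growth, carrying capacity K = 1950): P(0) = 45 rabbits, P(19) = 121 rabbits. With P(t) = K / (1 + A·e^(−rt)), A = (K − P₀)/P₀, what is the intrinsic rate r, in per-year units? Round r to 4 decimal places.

r ≈ 0.0542 per year

A = (1950 − 45)/45 = 42.33333
121 = 1950/(1 + 42.33333·e^(−r·19)) → e^(−19r) = (16.1157 − 1)/42.33333 = 0.357064
r = −ln(0.357064)/19 = 1.02984/19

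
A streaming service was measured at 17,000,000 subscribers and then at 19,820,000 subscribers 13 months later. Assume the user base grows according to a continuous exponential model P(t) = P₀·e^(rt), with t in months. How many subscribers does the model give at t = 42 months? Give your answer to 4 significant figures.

≈ 27,910,000 subscribers

r = ln(19820000/17000000) / 13 ≈ 0.011806 per month
P(42) = 17000000 · e^(0.011806·42) = 17000000 · 1.6419 ≈ 27912257.83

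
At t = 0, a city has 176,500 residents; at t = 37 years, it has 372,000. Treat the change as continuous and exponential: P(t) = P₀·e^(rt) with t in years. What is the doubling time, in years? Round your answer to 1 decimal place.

doubling time ≈ 34.4 years

r = ln(372000/176500) / 37 = ln(2.10765) / 37 ≈ 0.020151 per year
doubling time = ln 2 / |r| = 0.69315 / 0.020151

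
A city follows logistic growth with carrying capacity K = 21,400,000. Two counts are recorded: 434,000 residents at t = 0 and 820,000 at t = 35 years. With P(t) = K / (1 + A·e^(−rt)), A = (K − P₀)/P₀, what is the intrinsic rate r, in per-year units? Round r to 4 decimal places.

r ≈ 0.0187 per year

A = (21400000 − 434000)/434000 = 48.30876
820000 = 21400000/(1 + 48.30876·e^(−r·35)) → e^(−35r) = (26.09756 − 1)/48.30876 = 0.519524
r = −ln(0.519524)/35 = 0.65484/35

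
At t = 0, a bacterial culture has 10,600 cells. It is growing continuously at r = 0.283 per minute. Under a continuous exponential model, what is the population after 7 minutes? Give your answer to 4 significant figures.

P(7) = 10600 · e^(0.283·7) = 10600 · e^(1.981)
= 10600 · 7.24999 ≈ 76849.89

≈ 76,850 cells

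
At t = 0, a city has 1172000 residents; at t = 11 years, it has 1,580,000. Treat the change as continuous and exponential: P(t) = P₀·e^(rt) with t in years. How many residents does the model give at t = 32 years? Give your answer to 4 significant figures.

r = ln(1580000/1172000) / 11 ≈ 0.027156 per year
P(32) = 1172000 · e^(0.027156·32) = 1172000 · 2.38449 ≈ 2794617.98

≈ 2,795,000 residents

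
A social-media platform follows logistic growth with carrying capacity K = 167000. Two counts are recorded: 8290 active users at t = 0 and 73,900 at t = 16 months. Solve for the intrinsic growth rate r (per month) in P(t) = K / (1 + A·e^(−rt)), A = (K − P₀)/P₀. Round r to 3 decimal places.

r ≈ 0.170 per month

A = (167000 − 8290)/8290 = 19.14475
73900 = 167000/(1 + 19.14475·e^(−r·16)) → e^(−16r) = (2.25981 − 1)/19.14475 = 0.065804
r = −ln(0.065804)/16 = 2.72107/16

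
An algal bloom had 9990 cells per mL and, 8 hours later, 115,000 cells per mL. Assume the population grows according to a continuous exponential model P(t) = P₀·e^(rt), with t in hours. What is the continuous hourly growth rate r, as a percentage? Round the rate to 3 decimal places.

r ≈ 30.542% per hour

115000 = 9990 · e^(r·8)
e^(8r) = 115000/9990 = 11.51151
r = ln(11.51151) / 8 = 2.44335 / 8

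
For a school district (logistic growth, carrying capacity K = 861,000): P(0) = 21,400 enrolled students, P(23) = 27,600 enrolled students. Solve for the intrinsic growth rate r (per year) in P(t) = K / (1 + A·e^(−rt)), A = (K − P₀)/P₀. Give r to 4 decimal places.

A = (861000 − 21400)/21400 = 39.23364
27600 = 861000/(1 + 39.23364·e^(−r·23)) → e^(−23r) = (31.19565 − 1)/39.23364 = 0.769637
r = −ln(0.769637)/23 = 0.26184/23

r ≈ 0.0114 per year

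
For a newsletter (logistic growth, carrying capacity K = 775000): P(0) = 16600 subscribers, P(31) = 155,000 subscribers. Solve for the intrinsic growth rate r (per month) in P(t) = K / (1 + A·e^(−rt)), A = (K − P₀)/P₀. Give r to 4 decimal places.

r ≈ 0.0786 per month

A = (775000 − 16600)/16600 = 45.68675
155000 = 775000/(1 + 45.68675·e^(−r·31)) → e^(−31r) = (5 − 1)/45.68675 = 0.087553
r = −ln(0.087553)/31 = 2.43551/31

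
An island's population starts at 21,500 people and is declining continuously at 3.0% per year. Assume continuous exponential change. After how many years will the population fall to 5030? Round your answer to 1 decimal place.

t ≈ 48.4 years

5030 = 21500 · e^(-0.03·t)
t = ln(5030/21500) / -0.03 = ln(0.23395) / -0.03 = -1.45263 / -0.03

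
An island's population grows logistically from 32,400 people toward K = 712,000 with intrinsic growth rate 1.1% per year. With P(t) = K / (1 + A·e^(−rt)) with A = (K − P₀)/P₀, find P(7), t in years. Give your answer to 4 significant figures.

A = (712000 − 32400)/32400 = 20.97531
P(7) = 712000 / (1 + 20.97531·e^(−0.011·7)) = 712000 / (1 + 20.97531·0.92589)
= 712000 / 20.42083 ≈ 34866.37

≈ 34,870 people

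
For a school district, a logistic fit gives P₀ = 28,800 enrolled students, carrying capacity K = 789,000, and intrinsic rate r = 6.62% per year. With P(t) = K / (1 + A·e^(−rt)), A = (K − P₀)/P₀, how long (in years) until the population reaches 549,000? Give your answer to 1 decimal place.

t ≈ 61.9 years

A = (789000 − 28800)/28800 = 26.39583
549000 = 789000/(1 + 26.39583·e^(−0.0662t)) → 1 + 26.39583·e^(−0.0662t) = 1.43716
e^(−0.0662t) = 0.016562 → t = ln(60.38047)/0.0662 = 4.10067/0.0662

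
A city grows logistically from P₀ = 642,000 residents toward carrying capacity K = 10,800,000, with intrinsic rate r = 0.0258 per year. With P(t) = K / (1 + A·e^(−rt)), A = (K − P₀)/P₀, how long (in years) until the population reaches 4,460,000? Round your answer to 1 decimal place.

A = (10800000 − 642000)/642000 = 15.82243
4460000 = 10800000/(1 + 15.82243·e^(−0.0258t)) → 1 + 15.82243·e^(−0.0258t) = 2.42152
e^(−0.0258t) = 0.089842 → t = ln(11.13061)/0.0258 = 2.4097/0.0258

t ≈ 93.4 years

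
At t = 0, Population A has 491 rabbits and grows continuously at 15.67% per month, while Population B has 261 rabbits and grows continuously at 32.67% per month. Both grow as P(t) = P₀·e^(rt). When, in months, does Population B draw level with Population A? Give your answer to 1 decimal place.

491·e^(0.1567t) = 261·e^(0.3267t)
491/261 = e^((0.3267 − 0.1567)t) → ln(1.88123) = 0.17·t
t = 0.63192 / 0.17

t ≈ 3.7 months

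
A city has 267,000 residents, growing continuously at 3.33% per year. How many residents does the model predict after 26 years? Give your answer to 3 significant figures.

P(26) = 267000 · e^(0.0333·26) = 267000 · e^(0.8658)
= 267000 · 2.37691 ≈ 634634.13

≈ 635,000 residents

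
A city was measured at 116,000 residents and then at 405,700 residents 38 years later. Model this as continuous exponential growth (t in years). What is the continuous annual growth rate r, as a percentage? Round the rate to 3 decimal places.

405700 = 116000 · e^(r·38)
e^(38r) = 405700/116000 = 3.49741
r = ln(3.49741) / 38 = 1.25202 / 38

r ≈ 3.295% per year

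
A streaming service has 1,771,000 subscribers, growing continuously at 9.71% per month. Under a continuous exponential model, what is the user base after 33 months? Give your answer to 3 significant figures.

≈ 43,600,000 subscribers

P(33) = 1771000 · e^(0.0971·33) = 1771000 · e^(3.2043)
= 1771000 · 24.63825 ≈ 43634335.8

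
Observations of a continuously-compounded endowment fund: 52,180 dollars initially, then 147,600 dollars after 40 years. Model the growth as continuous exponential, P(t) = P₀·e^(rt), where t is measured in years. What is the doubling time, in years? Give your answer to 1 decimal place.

r = ln(147600/52180) / 40 = ln(2.82867) / 40 ≈ 0.025995 per year
doubling time = ln 2 / |r| = 0.69315 / 0.025995

doubling time ≈ 26.7 years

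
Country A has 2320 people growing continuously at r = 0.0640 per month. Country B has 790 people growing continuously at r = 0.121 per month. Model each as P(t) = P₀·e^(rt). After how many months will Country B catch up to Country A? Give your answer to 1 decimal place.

2320·e^(0.064t) = 790·e^(0.121t)
2320/790 = e^((0.121 − 0.064)t) → ln(2.93671) = 0.057·t
t = 1.07729 / 0.057

t ≈ 18.9 months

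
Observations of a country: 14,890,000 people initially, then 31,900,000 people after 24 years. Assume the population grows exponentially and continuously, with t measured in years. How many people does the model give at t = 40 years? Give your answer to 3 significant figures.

≈ 53,000,000 people

r = ln(31900000/14890000) / 24 ≈ 0.031747 per year
P(40) = 14890000 · e^(0.031747·40) = 14890000 · 3.56036 ≈ 53013686.63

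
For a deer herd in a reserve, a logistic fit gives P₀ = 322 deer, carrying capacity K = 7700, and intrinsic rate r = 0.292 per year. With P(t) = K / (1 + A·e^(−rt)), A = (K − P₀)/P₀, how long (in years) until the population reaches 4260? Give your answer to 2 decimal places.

A = (7700 − 322)/322 = 22.91304
4260 = 7700/(1 + 22.91304·e^(−0.292t)) → 1 + 22.91304·e^(−0.292t) = 1.80751
e^(−0.292t) = 0.035242 → t = ln(28.37487)/0.292 = 3.3455/0.292

t ≈ 11.46 years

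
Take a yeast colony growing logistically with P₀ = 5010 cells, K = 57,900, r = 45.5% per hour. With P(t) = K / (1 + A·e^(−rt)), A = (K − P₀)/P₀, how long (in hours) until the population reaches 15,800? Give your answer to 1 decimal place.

A = (57900 − 5010)/5010 = 10.55689
15800 = 57900/(1 + 10.55689·e^(−0.455t)) → 1 + 10.55689·e^(−0.455t) = 3.66456
e^(−0.455t) = 0.2524 → t = ln(3.96197)/0.455 = 1.37674/0.455

t ≈ 3.0 hours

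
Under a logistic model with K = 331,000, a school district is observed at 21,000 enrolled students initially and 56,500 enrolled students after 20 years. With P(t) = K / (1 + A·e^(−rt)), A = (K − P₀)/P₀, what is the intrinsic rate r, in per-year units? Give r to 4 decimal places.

r ≈ 0.0556 per year

A = (331000 − 21000)/21000 = 14.7619
56500 = 331000/(1 + 14.7619·e^(−r·20)) → e^(−20r) = (5.85841 − 1)/14.7619 = 0.329118
r = −ln(0.329118)/20 = 1.11134/20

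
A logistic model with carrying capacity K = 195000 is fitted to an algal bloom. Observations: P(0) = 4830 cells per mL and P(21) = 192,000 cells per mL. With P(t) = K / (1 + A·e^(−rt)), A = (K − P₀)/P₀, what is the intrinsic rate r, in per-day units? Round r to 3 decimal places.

r ≈ 0.373 per day

A = (195000 − 4830)/4830 = 39.37267
192000 = 195000/(1 + 39.37267·e^(−r·21)) → e^(−21r) = (1.01562 − 1)/39.37267 = 0.000397
r = −ln(0.000397)/21 = 7.83196/21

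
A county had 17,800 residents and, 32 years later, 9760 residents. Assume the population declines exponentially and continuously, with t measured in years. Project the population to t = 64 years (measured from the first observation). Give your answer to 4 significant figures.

r = ln(9760/17800) / 32 ≈ -0.018778 per year
P(64) = 17800 · e^(-0.018778·64) = 17800 · 0.30065 ≈ 5351.55

≈ 5,352 residents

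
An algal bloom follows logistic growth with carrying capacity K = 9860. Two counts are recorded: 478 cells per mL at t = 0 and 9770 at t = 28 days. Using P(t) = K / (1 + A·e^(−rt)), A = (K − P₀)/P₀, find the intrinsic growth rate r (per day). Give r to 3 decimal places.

r ≈ 0.274 per day

A = (9860 − 478)/478 = 19.62762
9770 = 9860/(1 + 19.62762·e^(−r·28)) → e^(−28r) = (1.00921 − 1)/19.62762 = 0.000469
r = −ln(0.000469)/28 = 7.6642/28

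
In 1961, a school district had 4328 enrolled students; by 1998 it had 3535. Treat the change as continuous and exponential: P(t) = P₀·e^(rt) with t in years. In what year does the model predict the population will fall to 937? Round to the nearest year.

r = ln(3535/4328) / 37 = -0.20239/37 ≈ -0.00547 per year
t = ln(937/4328) / r = -1.53018/-0.00547 ≈ 279.74 years after 1961

year 2241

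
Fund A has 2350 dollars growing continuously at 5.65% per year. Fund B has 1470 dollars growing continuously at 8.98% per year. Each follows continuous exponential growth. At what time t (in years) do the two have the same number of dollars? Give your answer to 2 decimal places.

t ≈ 14.09 years

2350·e^(0.0565t) = 1470·e^(0.0898t)
2350/1470 = e^((0.0898 − 0.0565)t) → ln(1.59864) = 0.0333·t
t = 0.46915 / 0.0333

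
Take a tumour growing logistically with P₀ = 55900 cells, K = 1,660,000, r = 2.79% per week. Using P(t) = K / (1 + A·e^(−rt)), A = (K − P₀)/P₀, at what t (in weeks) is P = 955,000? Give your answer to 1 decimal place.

A = (1660000 − 55900)/55900 = 28.69589
955000 = 1660000/(1 + 28.69589·e^(−0.0279t)) → 1 + 28.69589·e^(−0.0279t) = 1.73822
e^(−0.0279t) = 0.025726 → t = ln(38.87173)/0.0279 = 3.66027/0.0279

t ≈ 131.2 weeks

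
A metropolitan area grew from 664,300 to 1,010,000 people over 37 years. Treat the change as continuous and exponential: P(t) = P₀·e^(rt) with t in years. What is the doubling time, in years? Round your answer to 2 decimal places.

doubling time ≈ 61.21 years

r = ln(1010000/664300) / 37 = ln(1.5204) / 37 ≈ 0.011324 per year
doubling time = ln 2 / |r| = 0.69315 / 0.011324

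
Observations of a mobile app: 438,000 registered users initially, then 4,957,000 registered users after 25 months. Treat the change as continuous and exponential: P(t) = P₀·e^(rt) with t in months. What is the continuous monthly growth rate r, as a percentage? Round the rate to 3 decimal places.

4957000 = 438000 · e^(r·25)
e^(25r) = 4957000/438000 = 11.31735
r = ln(11.31735) / 25 = 2.42634 / 25

r ≈ 9.705% per month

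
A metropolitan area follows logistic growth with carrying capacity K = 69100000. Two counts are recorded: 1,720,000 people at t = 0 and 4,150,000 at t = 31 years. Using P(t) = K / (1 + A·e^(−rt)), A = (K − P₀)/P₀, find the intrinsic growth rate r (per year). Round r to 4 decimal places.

r ≈ 0.0296 per year

A = (69100000 − 1720000)/1720000 = 39.17442
4150000 = 69100000/(1 + 39.17442·e^(−r·31)) → e^(−31r) = (16.6506 − 1)/39.17442 = 0.399511
r = −ln(0.399511)/31 = 0.91751/31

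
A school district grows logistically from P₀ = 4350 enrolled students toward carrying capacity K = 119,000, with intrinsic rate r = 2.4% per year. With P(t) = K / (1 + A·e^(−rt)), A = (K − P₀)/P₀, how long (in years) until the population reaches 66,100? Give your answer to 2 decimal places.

t ≈ 145.60 years

A = (119000 − 4350)/4350 = 26.35632
66100 = 119000/(1 + 26.35632·e^(−0.024t)) → 1 + 26.35632·e^(−0.024t) = 1.8003
e^(−0.024t) = 0.030365 → t = ln(32.93295)/0.024 = 3.49447/0.024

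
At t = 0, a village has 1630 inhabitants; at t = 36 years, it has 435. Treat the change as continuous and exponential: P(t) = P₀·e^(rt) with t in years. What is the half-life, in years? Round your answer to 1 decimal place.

half-life ≈ 18.9 years

r = ln(435/1630) / 36 = ln(0.26687) / 36 ≈ -0.036694 per year
half-life = ln 2 / |r| = 0.69315 / 0.036694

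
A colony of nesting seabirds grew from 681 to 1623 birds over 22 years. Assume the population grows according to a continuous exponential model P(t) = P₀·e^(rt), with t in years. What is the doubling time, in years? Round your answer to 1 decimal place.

doubling time ≈ 17.6 years

r = ln(1623/681) / 22 = ln(2.38326) / 22 ≈ 0.039476 per year
doubling time = ln 2 / |r| = 0.69315 / 0.039476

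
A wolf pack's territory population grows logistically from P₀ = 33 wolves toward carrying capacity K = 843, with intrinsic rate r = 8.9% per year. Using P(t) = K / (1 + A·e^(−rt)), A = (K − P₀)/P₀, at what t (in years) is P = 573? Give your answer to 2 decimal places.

t ≈ 44.42 years

A = (843 − 33)/33 = 24.54545
573 = 843/(1 + 24.54545·e^(−0.089t)) → 1 + 24.54545·e^(−0.089t) = 1.4712
e^(−0.089t) = 0.019197 → t = ln(52.09091)/0.089 = 3.95299/0.089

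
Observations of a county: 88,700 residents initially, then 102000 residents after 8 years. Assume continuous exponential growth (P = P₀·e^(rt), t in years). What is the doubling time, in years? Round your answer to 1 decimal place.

doubling time ≈ 39.7 years

r = ln(102000/88700) / 8 = ln(1.14994) / 8 ≈ 0.017464 per year
doubling time = ln 2 / |r| = 0.69315 / 0.017464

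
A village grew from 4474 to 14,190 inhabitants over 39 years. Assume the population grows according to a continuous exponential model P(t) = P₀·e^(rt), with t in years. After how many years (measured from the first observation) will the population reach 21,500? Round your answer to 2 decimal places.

r = ln(14190/4474) / 39 ≈ 0.029596 per year
t = ln(21500/4474) / r = 1.56977 / 0.029596 ≈ 53.039

t ≈ 53.04 years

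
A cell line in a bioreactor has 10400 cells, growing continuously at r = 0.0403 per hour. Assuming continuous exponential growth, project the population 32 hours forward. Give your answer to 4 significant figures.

P(32) = 10400 · e^(0.0403·32) = 10400 · e^(1.2896)
= 10400 · 3.63133 ≈ 37765.87

≈ 37,770 cells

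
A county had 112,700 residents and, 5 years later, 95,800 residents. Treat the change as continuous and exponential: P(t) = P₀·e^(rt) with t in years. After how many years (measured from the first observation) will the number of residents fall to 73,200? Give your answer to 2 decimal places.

r = ln(95800/112700) / 5 ≈ -0.032493 per year
t = ln(73200/112700) / r = -0.43153 / -0.032493 ≈ 13.281

t ≈ 13.28 years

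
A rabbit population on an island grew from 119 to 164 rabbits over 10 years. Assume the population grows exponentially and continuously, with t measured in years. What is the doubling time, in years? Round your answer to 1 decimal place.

r = ln(164/119) / 10 = ln(1.37815) / 10 ≈ 0.032074 per year
doubling time = ln 2 / |r| = 0.69315 / 0.032074

doubling time ≈ 21.6 years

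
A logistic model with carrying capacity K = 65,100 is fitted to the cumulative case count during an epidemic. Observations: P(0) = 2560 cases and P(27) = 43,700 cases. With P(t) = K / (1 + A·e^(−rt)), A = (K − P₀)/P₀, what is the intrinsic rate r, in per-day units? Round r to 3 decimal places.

r ≈ 0.145 per day

A = (65100 − 2560)/2560 = 24.42969
43700 = 65100/(1 + 24.42969·e^(−r·27)) → e^(−27r) = (1.4897 − 1)/24.42969 = 0.020045
r = −ln(0.020045)/27 = 3.90976/27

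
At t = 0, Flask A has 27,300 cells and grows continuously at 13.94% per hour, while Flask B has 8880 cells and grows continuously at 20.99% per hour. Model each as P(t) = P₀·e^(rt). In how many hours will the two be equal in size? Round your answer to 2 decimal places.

t ≈ 15.93 hours

27300·e^(0.1394t) = 8880·e^(0.2099t)
27300/8880 = e^((0.2099 − 0.1394)t) → ln(3.07432) = 0.0705·t
t = 1.12309 / 0.0705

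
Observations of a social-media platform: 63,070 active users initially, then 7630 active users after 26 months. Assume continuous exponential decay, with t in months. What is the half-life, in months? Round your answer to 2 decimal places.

r = ln(7630/63070) / 26 = ln(0.12098) / 26 ≈ -0.081237 per month
half-life = ln 2 / |r| = 0.69315 / 0.081237

half-life ≈ 8.53 months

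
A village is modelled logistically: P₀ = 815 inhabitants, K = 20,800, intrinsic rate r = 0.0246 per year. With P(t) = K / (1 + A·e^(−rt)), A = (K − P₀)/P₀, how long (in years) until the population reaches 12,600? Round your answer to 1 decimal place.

A = (20800 − 815)/815 = 24.52147
12600 = 20800/(1 + 24.52147·e^(−0.0246t)) → 1 + 24.52147·e^(−0.0246t) = 1.65079
e^(−0.0246t) = 0.02654 → t = ln(37.67934)/0.0246 = 3.62911/0.0246

t ≈ 147.5 years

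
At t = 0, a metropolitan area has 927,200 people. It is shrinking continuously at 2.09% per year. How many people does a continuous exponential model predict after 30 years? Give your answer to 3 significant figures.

P(30) = 927200 · e^(-0.0209·30) = 927200 · e^(-0.627)
= 927200 · 0.53419 ≈ 495302.8

≈ 495,000 people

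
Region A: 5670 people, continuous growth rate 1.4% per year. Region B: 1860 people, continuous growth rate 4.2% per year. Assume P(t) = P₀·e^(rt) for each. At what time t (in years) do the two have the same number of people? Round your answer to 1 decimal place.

t ≈ 39.8 years

5670·e^(0.014t) = 1860·e^(0.042t)
5670/1860 = e^((0.042 − 0.014)t) → ln(3.04839) = 0.028·t
t = 1.11461 / 0.028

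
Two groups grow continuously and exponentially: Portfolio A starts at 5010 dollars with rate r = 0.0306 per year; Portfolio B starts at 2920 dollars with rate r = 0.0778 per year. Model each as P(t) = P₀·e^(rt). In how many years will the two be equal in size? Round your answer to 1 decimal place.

t ≈ 11.4 years

5010·e^(0.0306t) = 2920·e^(0.0778t)
5010/2920 = e^((0.0778 − 0.0306)t) → ln(1.71575) = 0.0472·t
t = 0.53985 / 0.0472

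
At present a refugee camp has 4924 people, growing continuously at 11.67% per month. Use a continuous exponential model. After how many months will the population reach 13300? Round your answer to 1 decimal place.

13300 = 4924 · e^(0.1167·t)
t = ln(13300/4924) / 0.1167 = ln(2.70106) / 0.1167 = 0.99364 / 0.1167

t ≈ 8.5 months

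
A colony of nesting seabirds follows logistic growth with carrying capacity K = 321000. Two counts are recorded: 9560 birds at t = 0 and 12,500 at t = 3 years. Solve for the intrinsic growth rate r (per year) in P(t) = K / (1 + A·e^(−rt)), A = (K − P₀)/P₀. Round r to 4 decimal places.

r ≈ 0.0925 per year

A = (321000 − 9560)/9560 = 32.57741
12500 = 321000/(1 + 32.57741·e^(−r·3)) → e^(−3r) = (25.68 − 1)/32.57741 = 0.75758
r = −ln(0.75758)/3 = 0.27763/3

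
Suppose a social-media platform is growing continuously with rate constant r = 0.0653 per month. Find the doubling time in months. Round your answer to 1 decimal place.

doubling time = ln(2) / |r| = 0.69315 / 0.0653

doubling time ≈ 10.6 months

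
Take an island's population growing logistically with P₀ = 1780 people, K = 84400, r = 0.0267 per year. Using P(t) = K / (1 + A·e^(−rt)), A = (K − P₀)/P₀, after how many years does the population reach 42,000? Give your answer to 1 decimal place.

t ≈ 143.4 years

A = (84400 − 1780)/1780 = 46.41573
42000 = 84400/(1 + 46.41573·e^(−0.0267t)) → 1 + 46.41573·e^(−0.0267t) = 2.00952
e^(−0.0267t) = 0.02175 → t = ln(45.97785)/0.0267 = 3.82816/0.0267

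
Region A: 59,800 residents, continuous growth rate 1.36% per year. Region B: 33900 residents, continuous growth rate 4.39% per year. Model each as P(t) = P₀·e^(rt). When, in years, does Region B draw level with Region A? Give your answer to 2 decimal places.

t ≈ 18.73 years

59800·e^(0.0136t) = 33900·e^(0.0439t)
59800/33900 = e^((0.0439 − 0.0136)t) → ln(1.76401) = 0.0303·t
t = 0.56759 / 0.0303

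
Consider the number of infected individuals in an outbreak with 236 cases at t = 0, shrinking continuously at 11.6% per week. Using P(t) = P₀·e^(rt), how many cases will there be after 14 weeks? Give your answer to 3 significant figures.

P(14) = 236 · e^(-0.116·14) = 236 · e^(-1.624)
= 236 · 0.19711 ≈ 46.52

≈ 46.5 cases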